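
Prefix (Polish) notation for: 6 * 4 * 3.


left-to-right (same/higher precedence on left): tree is (* (* 6 4) 3)
Prefix: * * 6 4 3


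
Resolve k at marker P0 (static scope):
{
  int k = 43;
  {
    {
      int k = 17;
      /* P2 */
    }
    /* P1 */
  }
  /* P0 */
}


k declared in the same block as P0
k = 43


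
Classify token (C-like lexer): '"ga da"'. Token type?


Pattern: double-quoted sequence
Type: STRING_LITERAL


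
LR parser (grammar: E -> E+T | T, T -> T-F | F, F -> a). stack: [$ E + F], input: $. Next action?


'F' (not preceded by T-) is the handle for T -> F
Action: reduce (T -> F)


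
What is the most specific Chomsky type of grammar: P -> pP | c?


Right-linear: every RHS is a terminal or a terminal followed by one nonterminal
Classification: Type 3 (Regular)


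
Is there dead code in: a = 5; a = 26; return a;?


first assignment to a is overwritten before any read
Dead: 'a = 5'


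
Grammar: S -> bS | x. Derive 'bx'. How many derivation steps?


Derivation: S => bS => bx
Steps: 2


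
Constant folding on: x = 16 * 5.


16 * 5 = 80 at compile time
Optimized: x = 80


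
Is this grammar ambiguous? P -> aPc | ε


balanced a^n…c^n: each string has a unique parse
Unambiguous


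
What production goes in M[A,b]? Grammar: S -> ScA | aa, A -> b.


For [A, b]: 'b' ∈ FIRST(b)
Entry: A -> b


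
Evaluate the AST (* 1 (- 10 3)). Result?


Evaluate inner: (- 10 3) = 7
Evaluate root: (* 1 7) = 7
Result: 7


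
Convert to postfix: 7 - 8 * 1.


* has higher precedence, evaluate 8*1 first
Postfix: 7 8 1 * -


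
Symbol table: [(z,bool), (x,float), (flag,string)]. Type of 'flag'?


Lookup 'flag' → type string


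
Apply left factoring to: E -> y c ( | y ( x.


Common prefix: 'y'
Factored: E -> y E', E' -> c ( | ( x


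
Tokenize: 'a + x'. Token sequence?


Scan left to right, longest-match per lexeme
Tokens: ID(a), OP(+), ID(x)


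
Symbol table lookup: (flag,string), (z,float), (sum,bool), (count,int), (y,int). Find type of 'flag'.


Lookup 'flag' → type string


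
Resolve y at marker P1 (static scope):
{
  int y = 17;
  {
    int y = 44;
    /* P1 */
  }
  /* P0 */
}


y declared in the same block as P1
y = 44


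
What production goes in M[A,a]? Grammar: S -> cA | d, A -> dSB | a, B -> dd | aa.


For [A, a]: 'a' ∈ FIRST(a)
Entry: A -> a


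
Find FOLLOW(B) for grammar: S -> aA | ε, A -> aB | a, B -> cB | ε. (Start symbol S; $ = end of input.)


$ ∈ FOLLOW(S). For each A -> αBβ: add FIRST(β)\{ε} to FOLLOW(B); if β nullable, add FOLLOW(A).
FOLLOW(B) = {$}


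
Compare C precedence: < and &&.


'<' is relational (level 7); '&&' is logical AND (level 2)
Higher level binds tighter
'<' has higher precedence than '&&'


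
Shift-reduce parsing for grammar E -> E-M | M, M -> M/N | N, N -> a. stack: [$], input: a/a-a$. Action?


no handle on stack; shift 'a'
Action: shift


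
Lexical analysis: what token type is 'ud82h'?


Pattern: letter/underscore followed by alphanumerics, not a keyword
Type: IDENTIFIER


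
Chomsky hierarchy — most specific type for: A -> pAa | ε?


Single nonterminal LHS, but p^n a^n is not regular
Classification: Type 2 (Context-Free)


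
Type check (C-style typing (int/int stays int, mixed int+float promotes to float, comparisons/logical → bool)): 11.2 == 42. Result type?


Operand types: float == int
Rule: comparison yields bool
Result type: bool


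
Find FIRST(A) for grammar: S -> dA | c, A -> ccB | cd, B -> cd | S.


Per alternative of A: FIRST(ccB) = {c}; FIRST(cd) = {c}
FIRST(A) = {c}


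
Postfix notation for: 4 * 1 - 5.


Left to right (same or higher precedence on left)
Postfix: 4 1 * 5 -


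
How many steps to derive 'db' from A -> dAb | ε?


Derivation: A => dAb => db
Steps: 2


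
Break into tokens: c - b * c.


Scan left to right, longest-match per lexeme
Tokens: ID(c), OP(-), ID(b), OP(*), ID(c)


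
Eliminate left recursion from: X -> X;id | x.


Left-recursive alternatives: X;id; non-recursive: x
Introduce X': X -> xX', X' -> ;idX' | ε


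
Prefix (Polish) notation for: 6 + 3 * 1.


'*' binds tighter: tree is (+ 6 (* 3 1))
Prefix: + 6 * 3 1


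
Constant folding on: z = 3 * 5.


3 * 5 = 15 at compile time
Optimized: z = 15


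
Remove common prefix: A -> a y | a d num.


Common prefix: 'a'
Factored: A -> a A', A' -> y | d num


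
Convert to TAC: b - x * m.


Break into single-operator statements:
t1 = x * m
t2 = b - t1


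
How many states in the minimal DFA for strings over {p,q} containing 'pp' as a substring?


KMP-style automaton: 2 progress states + 1 absorbing accept = 3
Minimal DFA: 3 states


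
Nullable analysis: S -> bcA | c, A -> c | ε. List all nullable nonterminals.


A nonterminal is nullable iff some alternative derives ε (directly, or every symbol in it is nullable)
Nullable: {A}


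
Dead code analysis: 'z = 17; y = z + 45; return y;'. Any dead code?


z is read by y's definition; y is returned
No dead code


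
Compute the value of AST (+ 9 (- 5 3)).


Evaluate inner: (- 5 3) = 2
Evaluate root: (+ 9 2) = 11
Result: 11


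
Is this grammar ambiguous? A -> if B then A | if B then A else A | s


dangling else: 'if B then if B then s else s' parses two ways
Ambiguous


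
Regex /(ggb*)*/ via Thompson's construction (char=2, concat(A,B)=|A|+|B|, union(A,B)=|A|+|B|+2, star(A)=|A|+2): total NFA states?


Syntax tree has 3 char leaf(s), 0 union(s), 2 star(s)
chars contribute 3×2 = 6; each union adds +2; each star adds +2
Total: 6 + 0 + 4 = 10 states


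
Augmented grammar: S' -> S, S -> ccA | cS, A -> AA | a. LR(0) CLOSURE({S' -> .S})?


Start: S' -> .S
For each item with dot before a nonterminal B, add B -> .γ for every B-production
Closure: [S' -> .S, S -> .ccA, S -> .cS]


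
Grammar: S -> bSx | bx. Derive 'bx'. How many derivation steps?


Derivation: S => bx
Steps: 1


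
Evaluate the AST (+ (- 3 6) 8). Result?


Evaluate inner: (- 3 6) = -3
Evaluate root: (+ -3 8) = 5
Result: 5


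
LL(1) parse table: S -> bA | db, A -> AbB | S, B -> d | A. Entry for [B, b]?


For [B, b]: 'b' ∈ FIRST(A)
Entry: B -> A


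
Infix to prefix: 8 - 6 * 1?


'*' binds tighter: tree is (- 8 (* 6 1))
Prefix: - 8 * 6 1


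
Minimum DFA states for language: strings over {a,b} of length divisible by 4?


Track length mod 4: states 0..3, accept at 0
Minimal DFA: 4 states


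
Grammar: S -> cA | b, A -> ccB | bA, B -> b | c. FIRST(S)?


Per alternative of S: FIRST(cA) = {c}; FIRST(b) = {b}
FIRST(S) = {b, c}


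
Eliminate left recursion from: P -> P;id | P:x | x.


Left-recursive alternatives: P;id, P:x; non-recursive: x
Introduce P': P -> xP', P' -> ;idP' | :xP' | ε


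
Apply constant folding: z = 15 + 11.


15 + 11 = 26 at compile time
Optimized: z = 26


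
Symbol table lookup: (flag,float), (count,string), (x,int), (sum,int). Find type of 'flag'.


Lookup 'flag' → type float


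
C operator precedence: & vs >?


'>' is relational (level 7); '&' is bitwise AND (level 5)
Higher level binds tighter
'>' has higher precedence than '&'


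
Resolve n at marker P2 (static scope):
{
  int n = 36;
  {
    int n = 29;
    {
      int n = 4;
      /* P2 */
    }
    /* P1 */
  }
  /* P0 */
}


n declared in the same block as P2
n = 4


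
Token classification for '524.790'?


Pattern: digits with a decimal point
Type: FLOAT_LITERAL


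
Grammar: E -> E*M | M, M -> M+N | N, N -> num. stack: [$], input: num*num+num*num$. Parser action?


no handle on stack; shift 'num'
Action: shift


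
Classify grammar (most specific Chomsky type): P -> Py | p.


Left-linear: every RHS is a terminal or one nonterminal followed by a terminal
Classification: Type 3 (Regular)


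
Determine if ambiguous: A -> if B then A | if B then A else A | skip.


dangling else: 'if B then if B then skip else skip' parses two ways
Ambiguous


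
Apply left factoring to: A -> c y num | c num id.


Common prefix: 'c'
Factored: A -> c A', A' -> y num | num id


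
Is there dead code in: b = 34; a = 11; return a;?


b is assigned but never read
Dead: 'b = 34'


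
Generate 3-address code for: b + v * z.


Break into single-operator statements:
t1 = v * z
t2 = b + t1


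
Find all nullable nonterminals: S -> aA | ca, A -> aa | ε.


A nonterminal is nullable iff some alternative derives ε (directly, or every symbol in it is nullable)
Nullable: {A}


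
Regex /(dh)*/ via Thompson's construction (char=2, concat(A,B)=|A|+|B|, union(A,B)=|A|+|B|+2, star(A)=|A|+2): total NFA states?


Syntax tree has 2 char leaf(s), 0 union(s), 1 star(s)
chars contribute 2×2 = 4; each union adds +2; each star adds +2
Total: 4 + 0 + 2 = 6 states


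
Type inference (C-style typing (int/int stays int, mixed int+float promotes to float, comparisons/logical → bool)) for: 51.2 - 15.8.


Operand types: float - float
Rule: mixed int/float promotes to float; int/int stays int
Result type: float


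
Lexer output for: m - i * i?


Scan left to right, longest-match per lexeme
Tokens: ID(m), OP(-), ID(i), OP(*), ID(i)


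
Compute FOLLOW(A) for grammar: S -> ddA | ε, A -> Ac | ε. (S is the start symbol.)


$ ∈ FOLLOW(S). For each A -> αBβ: add FIRST(β)\{ε} to FOLLOW(B); if β nullable, add FOLLOW(A).
FOLLOW(A) = {$, c}


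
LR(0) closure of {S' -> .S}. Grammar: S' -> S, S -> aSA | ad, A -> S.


Start: S' -> .S
For each item with dot before a nonterminal B, add B -> .γ for every B-production
Closure: [S' -> .S, S -> .aSA, S -> .ad]


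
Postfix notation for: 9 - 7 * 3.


* has higher precedence, evaluate 7*3 first
Postfix: 9 7 3 * -


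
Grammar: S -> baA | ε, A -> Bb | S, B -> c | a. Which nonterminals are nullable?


A nonterminal is nullable iff some alternative derives ε (directly, or every symbol in it is nullable)
Nullable: {A, S}


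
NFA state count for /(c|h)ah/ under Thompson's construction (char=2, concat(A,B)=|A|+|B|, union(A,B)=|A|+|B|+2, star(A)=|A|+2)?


Syntax tree has 4 char leaf(s), 1 union(s), 0 star(s)
chars contribute 4×2 = 8; each union adds +2; each star adds +2
Total: 8 + 2 + 0 = 10 states


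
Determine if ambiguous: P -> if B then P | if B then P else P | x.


dangling else: 'if B then if B then x else x' parses two ways
Ambiguous


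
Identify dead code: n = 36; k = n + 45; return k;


n is read by k's definition; k is returned
No dead code


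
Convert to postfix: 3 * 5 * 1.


Left to right (same or higher precedence on left)
Postfix: 3 5 * 1 *


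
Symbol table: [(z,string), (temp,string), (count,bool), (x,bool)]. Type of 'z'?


Lookup 'z' → type string


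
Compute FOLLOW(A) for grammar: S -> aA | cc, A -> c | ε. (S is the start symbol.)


$ ∈ FOLLOW(S). For each A -> αBβ: add FIRST(β)\{ε} to FOLLOW(B); if β nullable, add FOLLOW(A).
FOLLOW(A) = {$}


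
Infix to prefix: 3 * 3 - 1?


left-to-right (same/higher precedence on left): tree is (- (* 3 3) 1)
Prefix: - * 3 3 1


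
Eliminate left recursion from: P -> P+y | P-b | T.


Left-recursive alternatives: P+y, P-b; non-recursive: T
Introduce P': P -> TP', P' -> +yP' | -bP' | ε


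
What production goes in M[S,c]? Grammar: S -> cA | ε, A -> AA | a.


For [S, c]: 'c' ∈ FIRST(cA)
Entry: S -> cA


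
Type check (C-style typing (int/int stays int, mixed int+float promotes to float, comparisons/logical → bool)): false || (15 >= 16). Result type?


Operand types: bool || bool
Rule: logical operators take bool operands and yield bool
Result type: bool


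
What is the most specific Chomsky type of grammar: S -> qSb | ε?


Single nonterminal LHS, but q^n b^n is not regular
Classification: Type 2 (Context-Free)


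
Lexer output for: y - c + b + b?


Scan left to right, longest-match per lexeme
Tokens: ID(y), OP(-), ID(c), OP(+), ID(b), OP(+), ID(b)


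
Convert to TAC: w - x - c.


Break into single-operator statements:
t1 = w - x
t2 = t1 - c


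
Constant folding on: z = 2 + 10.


2 + 10 = 12 at compile time
Optimized: z = 12


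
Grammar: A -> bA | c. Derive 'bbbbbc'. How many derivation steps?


Derivation: A => bA => bbA => bbbA => bbbbA => bbbbbA => bbbbbc
Steps: 6


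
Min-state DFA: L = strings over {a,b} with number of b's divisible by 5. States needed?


Track (count of b) mod 5: states 0..4, accept at 0
Minimal DFA: 5 states


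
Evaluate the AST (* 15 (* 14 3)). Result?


Evaluate inner: (* 14 3) = 42
Evaluate root: (* 15 42) = 630
Result: 630


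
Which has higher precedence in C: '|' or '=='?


'==' is equality (level 6); '|' is bitwise OR (level 3)
Higher level binds tighter
'==' has higher precedence than '|'


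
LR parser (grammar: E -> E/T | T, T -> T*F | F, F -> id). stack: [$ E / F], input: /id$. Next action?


'F' (not preceded by T*) is the handle for T -> F
Action: reduce (T -> F)


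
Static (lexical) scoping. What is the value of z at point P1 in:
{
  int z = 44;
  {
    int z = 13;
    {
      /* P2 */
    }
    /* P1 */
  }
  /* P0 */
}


z declared in the same block as P1
z = 13


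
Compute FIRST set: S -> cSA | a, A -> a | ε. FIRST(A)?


Per alternative of A: FIRST(a) = {a}; FIRST(ε) = {ε}
FIRST(A) = {a, ε}


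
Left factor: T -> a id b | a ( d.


Common prefix: 'a'
Factored: T -> a T', T' -> id b | ( d


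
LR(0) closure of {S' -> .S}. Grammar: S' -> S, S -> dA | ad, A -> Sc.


Start: S' -> .S
For each item with dot before a nonterminal B, add B -> .γ for every B-production
Closure: [S' -> .S, S -> .dA, S -> .ad]


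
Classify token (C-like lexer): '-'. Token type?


Pattern: operator symbol
Type: OPERATOR


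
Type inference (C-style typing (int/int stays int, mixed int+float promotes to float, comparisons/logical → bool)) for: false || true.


Operand types: bool || bool
Rule: logical operators take bool operands and yield bool
Result type: bool


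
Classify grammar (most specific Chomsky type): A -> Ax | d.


Left-linear: every RHS is a terminal or one nonterminal followed by a terminal
Classification: Type 3 (Regular)


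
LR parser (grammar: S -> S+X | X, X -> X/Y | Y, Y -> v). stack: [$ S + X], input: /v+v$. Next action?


'/' can extend X; shift to build X -> X/Y
Action: shift


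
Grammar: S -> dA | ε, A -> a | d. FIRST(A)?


Per alternative of A: FIRST(a) = {a}; FIRST(d) = {d}
FIRST(A) = {a, d}


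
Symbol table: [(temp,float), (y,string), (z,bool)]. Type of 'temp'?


Lookup 'temp' → type float


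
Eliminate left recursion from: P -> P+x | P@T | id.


Left-recursive alternatives: P+x, P@T; non-recursive: id
Introduce P': P -> idP', P' -> +xP' | @TP' | ε


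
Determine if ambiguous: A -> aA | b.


right-linear, alternatives start with distinct terminals 'a' vs 'b': unique leftmost derivation
Unambiguous


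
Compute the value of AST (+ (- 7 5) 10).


Evaluate inner: (- 7 5) = 2
Evaluate root: (+ 2 10) = 12
Result: 12


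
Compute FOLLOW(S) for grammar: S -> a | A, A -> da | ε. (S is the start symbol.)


$ ∈ FOLLOW(S). For each A -> αBβ: add FIRST(β)\{ε} to FOLLOW(B); if β nullable, add FOLLOW(A).
FOLLOW(S) = {$}


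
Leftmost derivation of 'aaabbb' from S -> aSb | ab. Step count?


Derivation: S => aSb => aaSbb => aaabbb
Steps: 3


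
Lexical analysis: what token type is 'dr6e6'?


Pattern: letter/underscore followed by alphanumerics, not a keyword
Type: IDENTIFIER


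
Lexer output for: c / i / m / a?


Scan left to right, longest-match per lexeme
Tokens: ID(c), OP(/), ID(i), OP(/), ID(m), OP(/), ID(a)


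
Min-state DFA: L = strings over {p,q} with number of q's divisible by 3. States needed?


Track (count of q) mod 3: states 0..2, accept at 0
Minimal DFA: 3 states


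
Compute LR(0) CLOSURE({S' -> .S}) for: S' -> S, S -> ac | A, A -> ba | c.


Start: S' -> .S
For each item with dot before a nonterminal B, add B -> .γ for every B-production
Closure: [S' -> .S, S -> .ac, S -> .A, A -> .ba, A -> .c]


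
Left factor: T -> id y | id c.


Common prefix: 'id'
Factored: T -> id T', T' -> y | c


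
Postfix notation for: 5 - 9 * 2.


* has higher precedence, evaluate 9*2 first
Postfix: 5 9 2 * -


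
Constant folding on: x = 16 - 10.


16 - 10 = 6 at compile time
Optimized: x = 6


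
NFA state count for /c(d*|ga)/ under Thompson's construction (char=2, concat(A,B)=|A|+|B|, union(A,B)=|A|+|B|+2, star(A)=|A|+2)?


Syntax tree has 4 char leaf(s), 1 union(s), 1 star(s)
chars contribute 4×2 = 8; each union adds +2; each star adds +2
Total: 8 + 2 + 2 = 12 states


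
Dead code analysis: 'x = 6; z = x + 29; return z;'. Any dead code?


x is read by z's definition; z is returned
No dead code


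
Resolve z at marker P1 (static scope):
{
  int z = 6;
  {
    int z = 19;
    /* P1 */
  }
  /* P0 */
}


z declared in the same block as P1
z = 19


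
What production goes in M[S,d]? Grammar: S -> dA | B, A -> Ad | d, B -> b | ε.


For [S, d]: 'd' ∈ FIRST(dA)
Entry: S -> dA


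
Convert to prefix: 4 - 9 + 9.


left-to-right (same/higher precedence on left): tree is (+ (- 4 9) 9)
Prefix: + - 4 9 9


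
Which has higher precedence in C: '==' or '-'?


'-' is additive (level 9); '==' is equality (level 6)
Higher level binds tighter
'-' has higher precedence than '=='


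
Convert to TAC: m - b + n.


Break into single-operator statements:
t1 = m - b
t2 = t1 + n


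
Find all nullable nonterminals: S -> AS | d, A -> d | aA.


A nonterminal is nullable iff some alternative derives ε (directly, or every symbol in it is nullable)
Nullable: {}


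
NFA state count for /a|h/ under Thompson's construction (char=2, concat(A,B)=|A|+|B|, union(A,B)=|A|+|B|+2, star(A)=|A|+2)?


Syntax tree has 2 char leaf(s), 1 union(s), 0 star(s)
chars contribute 2×2 = 4; each union adds +2; each star adds +2
Total: 4 + 2 + 0 = 6 states


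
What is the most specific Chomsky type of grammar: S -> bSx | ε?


Single nonterminal LHS, but b^n x^n is not regular
Classification: Type 2 (Context-Free)


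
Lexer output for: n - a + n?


Scan left to right, longest-match per lexeme
Tokens: ID(n), OP(-), ID(a), OP(+), ID(n)


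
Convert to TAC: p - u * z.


Break into single-operator statements:
t1 = u * z
t2 = p - t1


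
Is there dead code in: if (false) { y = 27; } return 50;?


condition is constant false, so the whole block is unreachable
Dead: 'if (false) { y = 27; }'


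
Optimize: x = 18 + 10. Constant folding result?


18 + 10 = 28 at compile time
Optimized: x = 28


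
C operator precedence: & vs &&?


'&' is bitwise AND (level 5); '&&' is logical AND (level 2)
Higher level binds tighter
'&' has higher precedence than '&&'


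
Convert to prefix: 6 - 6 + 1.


left-to-right (same/higher precedence on left): tree is (+ (- 6 6) 1)
Prefix: + - 6 6 1


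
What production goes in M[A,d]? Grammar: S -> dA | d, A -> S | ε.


For [A, d]: 'd' ∈ FIRST(S)
Entry: A -> S


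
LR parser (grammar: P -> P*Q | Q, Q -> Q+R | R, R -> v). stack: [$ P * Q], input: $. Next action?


handle 'P*Q' on top; lookahead ∈ FOLLOW(P) = {*, $}
Action: reduce (P -> P*Q)


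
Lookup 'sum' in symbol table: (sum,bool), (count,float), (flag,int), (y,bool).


Lookup 'sum' → type bool


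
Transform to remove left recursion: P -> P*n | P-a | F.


Left-recursive alternatives: P*n, P-a; non-recursive: F
Introduce P': P -> FP', P' -> *nP' | -aP' | ε


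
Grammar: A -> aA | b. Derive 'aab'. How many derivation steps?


Derivation: A => aA => aaA => aab
Steps: 3


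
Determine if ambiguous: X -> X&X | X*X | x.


'x&x*x' has two parse trees (no precedence encoded between & and *)
Ambiguous


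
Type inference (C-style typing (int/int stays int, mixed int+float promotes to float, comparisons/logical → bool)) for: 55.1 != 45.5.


Operand types: float != float
Rule: comparison yields bool
Result type: bool


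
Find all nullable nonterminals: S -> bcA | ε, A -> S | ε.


A nonterminal is nullable iff some alternative derives ε (directly, or every symbol in it is nullable)
Nullable: {A, S}


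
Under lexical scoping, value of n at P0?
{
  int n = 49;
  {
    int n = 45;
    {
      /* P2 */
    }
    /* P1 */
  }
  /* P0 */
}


n declared in the same block as P0
n = 49


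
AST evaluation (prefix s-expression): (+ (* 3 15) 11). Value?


Evaluate inner: (* 3 15) = 45
Evaluate root: (+ 45 11) = 56
Result: 56


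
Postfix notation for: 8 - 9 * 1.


* has higher precedence, evaluate 9*1 first
Postfix: 8 9 1 * -


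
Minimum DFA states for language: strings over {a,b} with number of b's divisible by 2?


Track (count of b) mod 2: states 0..1, accept at 0
Minimal DFA: 2 states


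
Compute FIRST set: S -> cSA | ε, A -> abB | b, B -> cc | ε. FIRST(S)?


Per alternative of S: FIRST(cSA) = {c}; FIRST(ε) = {ε}
FIRST(S) = {c, ε}


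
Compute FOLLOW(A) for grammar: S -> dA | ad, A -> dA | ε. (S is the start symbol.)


$ ∈ FOLLOW(S). For each A -> αBβ: add FIRST(β)\{ε} to FOLLOW(B); if β nullable, add FOLLOW(A).
FOLLOW(A) = {$}


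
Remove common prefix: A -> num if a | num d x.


Common prefix: 'num'
Factored: A -> num A', A' -> if a | d x


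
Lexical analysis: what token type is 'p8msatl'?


Pattern: letter/underscore followed by alphanumerics, not a keyword
Type: IDENTIFIER


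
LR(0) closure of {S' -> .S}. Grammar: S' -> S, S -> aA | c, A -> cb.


Start: S' -> .S
For each item with dot before a nonterminal B, add B -> .γ for every B-production
Closure: [S' -> .S, S -> .aA, S -> .c]


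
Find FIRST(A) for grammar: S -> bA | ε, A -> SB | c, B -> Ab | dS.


Per alternative of A: FIRST(SB) = {b, c, d}; FIRST(c) = {c}
FIRST(A) = {b, c, d}


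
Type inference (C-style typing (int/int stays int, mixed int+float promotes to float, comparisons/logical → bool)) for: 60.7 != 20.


Operand types: float != int
Rule: comparison yields bool
Result type: bool


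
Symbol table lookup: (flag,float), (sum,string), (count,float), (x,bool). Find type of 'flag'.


Lookup 'flag' → type float


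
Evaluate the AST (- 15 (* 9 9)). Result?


Evaluate inner: (* 9 9) = 81
Evaluate root: (- 15 81) = -66
Result: -66


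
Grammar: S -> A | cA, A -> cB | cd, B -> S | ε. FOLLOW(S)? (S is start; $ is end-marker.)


$ ∈ FOLLOW(S). For each A -> αBβ: add FIRST(β)\{ε} to FOLLOW(B); if β nullable, add FOLLOW(A).
FOLLOW(S) = {$}


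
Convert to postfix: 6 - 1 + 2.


Left to right (same or higher precedence on left)
Postfix: 6 1 - 2 +


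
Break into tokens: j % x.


Scan left to right, longest-match per lexeme
Tokens: ID(j), OP(%), ID(x)


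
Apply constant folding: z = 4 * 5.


4 * 5 = 20 at compile time
Optimized: z = 20


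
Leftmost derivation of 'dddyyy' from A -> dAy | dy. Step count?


Derivation: A => dAy => ddAyy => dddyyy
Steps: 3


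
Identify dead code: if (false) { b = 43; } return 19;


condition is constant false, so the whole block is unreachable
Dead: 'if (false) { b = 43; }'


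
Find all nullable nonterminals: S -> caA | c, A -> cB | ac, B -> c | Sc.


A nonterminal is nullable iff some alternative derives ε (directly, or every symbol in it is nullable)
Nullable: {}


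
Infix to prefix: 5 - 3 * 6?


'*' binds tighter: tree is (- 5 (* 3 6))
Prefix: - 5 * 3 6


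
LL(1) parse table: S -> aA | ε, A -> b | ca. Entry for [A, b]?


For [A, b]: 'b' ∈ FIRST(b)
Entry: A -> b


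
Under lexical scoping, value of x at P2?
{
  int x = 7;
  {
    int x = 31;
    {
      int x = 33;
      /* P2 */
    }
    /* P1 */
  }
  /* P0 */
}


x declared in the same block as P2
x = 33


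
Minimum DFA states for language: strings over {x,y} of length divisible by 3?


Track length mod 3: states 0..2, accept at 0
Minimal DFA: 3 states


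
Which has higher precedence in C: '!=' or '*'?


'*' is multiplicative (level 10); '!=' is equality (level 6)
Higher level binds tighter
'*' has higher precedence than '!='


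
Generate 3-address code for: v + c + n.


Break into single-operator statements:
t1 = v + c
t2 = t1 + n


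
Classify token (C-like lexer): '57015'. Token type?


Pattern: digits only
Type: INTEGER_LITERAL


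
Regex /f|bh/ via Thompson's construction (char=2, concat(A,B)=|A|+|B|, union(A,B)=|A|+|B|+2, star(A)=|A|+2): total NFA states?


Syntax tree has 3 char leaf(s), 1 union(s), 0 star(s)
chars contribute 3×2 = 6; each union adds +2; each star adds +2
Total: 6 + 2 + 0 = 8 states


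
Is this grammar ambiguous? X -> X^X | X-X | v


'v^v-v' has two parse trees (no precedence encoded between ^ and -)
Ambiguous


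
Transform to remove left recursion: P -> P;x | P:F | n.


Left-recursive alternatives: P;x, P:F; non-recursive: n
Introduce P': P -> nP', P' -> ;xP' | :FP' | ε


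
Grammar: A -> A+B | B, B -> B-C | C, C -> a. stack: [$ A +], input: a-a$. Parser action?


no handle ('A+' is not any RHS); shift 'a'
Action: shift


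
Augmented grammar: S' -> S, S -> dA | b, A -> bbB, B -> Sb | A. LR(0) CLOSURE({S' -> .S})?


Start: S' -> .S
For each item with dot before a nonterminal B, add B -> .γ for every B-production
Closure: [S' -> .S, S -> .dA, S -> .b]


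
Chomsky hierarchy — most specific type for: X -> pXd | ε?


Single nonterminal LHS, but p^n d^n is not regular
Classification: Type 2 (Context-Free)


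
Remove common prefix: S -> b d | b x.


Common prefix: 'b'
Factored: S -> b S', S' -> d | x


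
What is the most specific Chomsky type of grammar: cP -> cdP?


LHS has context (more than one symbol) and |LHS| ≤ |RHS|
Classification: Type 1 (Context-Sensitive)


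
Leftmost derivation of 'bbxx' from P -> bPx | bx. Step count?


Derivation: P => bPx => bbxx
Steps: 2


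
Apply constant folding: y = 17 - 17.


17 - 17 = 0 at compile time
Optimized: y = 0


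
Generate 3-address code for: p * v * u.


Break into single-operator statements:
t1 = p * v
t2 = t1 * u


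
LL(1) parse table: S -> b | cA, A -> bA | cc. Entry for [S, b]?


For [S, b]: 'b' ∈ FIRST(b)
Entry: S -> b


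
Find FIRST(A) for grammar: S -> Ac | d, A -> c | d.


Per alternative of A: FIRST(c) = {c}; FIRST(d) = {d}
FIRST(A) = {c, d}


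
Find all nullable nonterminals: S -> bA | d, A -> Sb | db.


A nonterminal is nullable iff some alternative derives ε (directly, or every symbol in it is nullable)
Nullable: {}


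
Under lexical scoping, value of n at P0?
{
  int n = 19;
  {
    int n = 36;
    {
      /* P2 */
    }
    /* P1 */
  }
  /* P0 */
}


n declared in the same block as P0
n = 19


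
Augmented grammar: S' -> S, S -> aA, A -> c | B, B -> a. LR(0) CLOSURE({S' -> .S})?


Start: S' -> .S
For each item with dot before a nonterminal B, add B -> .γ for every B-production
Closure: [S' -> .S, S -> .aA]


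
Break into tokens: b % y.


Scan left to right, longest-match per lexeme
Tokens: ID(b), OP(%), ID(y)


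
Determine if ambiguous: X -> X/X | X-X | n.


'n/n-n' has two parse trees (no precedence encoded between / and -)
Ambiguous


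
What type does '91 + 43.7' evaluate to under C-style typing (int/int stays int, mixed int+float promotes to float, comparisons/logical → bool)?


Operand types: int + float
Rule: mixed int/float promotes to float; int/int stays int
Result type: float


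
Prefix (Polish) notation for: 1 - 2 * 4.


'*' binds tighter: tree is (- 1 (* 2 4))
Prefix: - 1 * 2 4


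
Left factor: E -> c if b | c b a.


Common prefix: 'c'
Factored: E -> c E', E' -> if b | b a


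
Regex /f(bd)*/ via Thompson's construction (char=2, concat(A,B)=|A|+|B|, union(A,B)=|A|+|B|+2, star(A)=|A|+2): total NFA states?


Syntax tree has 3 char leaf(s), 0 union(s), 1 star(s)
chars contribute 3×2 = 6; each union adds +2; each star adds +2
Total: 6 + 0 + 2 = 8 states


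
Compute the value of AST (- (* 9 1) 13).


Evaluate inner: (* 9 1) = 9
Evaluate root: (- 9 13) = -4
Result: -4


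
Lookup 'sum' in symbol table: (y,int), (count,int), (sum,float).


Lookup 'sum' → type float


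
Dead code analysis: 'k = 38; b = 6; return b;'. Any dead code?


k is assigned but never read
Dead: 'k = 38'


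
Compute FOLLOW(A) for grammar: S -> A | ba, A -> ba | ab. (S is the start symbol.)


$ ∈ FOLLOW(S). For each A -> αBβ: add FIRST(β)\{ε} to FOLLOW(B); if β nullable, add FOLLOW(A).
FOLLOW(A) = {$}


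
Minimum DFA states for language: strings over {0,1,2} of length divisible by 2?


Track length mod 2: states 0..1, accept at 0
Minimal DFA: 2 states


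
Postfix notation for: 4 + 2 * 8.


* has higher precedence, evaluate 2*8 first
Postfix: 4 2 8 * +


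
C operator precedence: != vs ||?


'!=' is equality (level 6); '||' is logical OR (level 1)
Higher level binds tighter
'!=' has higher precedence than '||'


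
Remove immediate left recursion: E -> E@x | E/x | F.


Left-recursive alternatives: E@x, E/x; non-recursive: F
Introduce E': E -> FE', E' -> @xE' | /xE' | ε


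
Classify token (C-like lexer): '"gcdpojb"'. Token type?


Pattern: double-quoted sequence
Type: STRING_LITERAL


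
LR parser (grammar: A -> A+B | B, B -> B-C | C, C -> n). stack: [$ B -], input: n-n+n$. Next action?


no handle; shift 'n'
Action: shift


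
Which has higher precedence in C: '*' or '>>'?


'*' is multiplicative (level 10); '>>' is shift (level 8)
Higher level binds tighter
'*' has higher precedence than '>>'


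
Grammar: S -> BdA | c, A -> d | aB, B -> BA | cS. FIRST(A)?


Per alternative of A: FIRST(d) = {d}; FIRST(aB) = {a}
FIRST(A) = {a, d}


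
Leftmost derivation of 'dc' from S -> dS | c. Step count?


Derivation: S => dS => dc
Steps: 2


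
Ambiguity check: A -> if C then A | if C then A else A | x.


dangling else: 'if C then if C then x else x' parses two ways
Ambiguous


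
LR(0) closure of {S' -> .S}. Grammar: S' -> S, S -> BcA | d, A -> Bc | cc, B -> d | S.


Start: S' -> .S
For each item with dot before a nonterminal B, add B -> .γ for every B-production
Closure: [S' -> .S, S -> .BcA, S -> .d, B -> .d, B -> .S]


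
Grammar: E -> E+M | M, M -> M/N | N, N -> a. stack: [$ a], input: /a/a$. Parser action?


'a' on top is the handle for N -> a
Action: reduce (N -> a)


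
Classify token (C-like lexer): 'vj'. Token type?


Pattern: letter/underscore followed by alphanumerics, not a keyword
Type: IDENTIFIER


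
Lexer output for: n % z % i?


Scan left to right, longest-match per lexeme
Tokens: ID(n), OP(%), ID(z), OP(%), ID(i)


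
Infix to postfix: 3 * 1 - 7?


Left to right (same or higher precedence on left)
Postfix: 3 1 * 7 -


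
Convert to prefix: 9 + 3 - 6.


left-to-right (same/higher precedence on left): tree is (- (+ 9 3) 6)
Prefix: - + 9 3 6


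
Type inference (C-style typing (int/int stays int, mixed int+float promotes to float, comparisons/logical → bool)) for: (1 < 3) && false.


Operand types: bool && bool
Rule: logical operators take bool operands and yield bool
Result type: bool


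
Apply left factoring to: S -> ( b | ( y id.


Common prefix: '('
Factored: S -> ( S', S' -> b | y id


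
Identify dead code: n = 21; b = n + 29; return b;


n is read by b's definition; b is returned
No dead code


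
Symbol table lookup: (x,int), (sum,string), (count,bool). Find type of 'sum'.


Lookup 'sum' → type string


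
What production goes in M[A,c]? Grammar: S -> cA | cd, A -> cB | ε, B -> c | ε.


For [A, c]: 'c' ∈ FIRST(cB)
Entry: A -> cB


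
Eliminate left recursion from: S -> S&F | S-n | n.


Left-recursive alternatives: S&F, S-n; non-recursive: n
Introduce S': S -> nS', S' -> &FS' | -nS' | ε


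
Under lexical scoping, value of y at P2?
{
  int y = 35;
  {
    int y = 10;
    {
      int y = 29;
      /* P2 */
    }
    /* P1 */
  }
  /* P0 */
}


y declared in the same block as P2
y = 29


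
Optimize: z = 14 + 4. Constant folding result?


14 + 4 = 18 at compile time
Optimized: z = 18


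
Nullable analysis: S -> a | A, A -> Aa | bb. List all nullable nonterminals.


A nonterminal is nullable iff some alternative derives ε (directly, or every symbol in it is nullable)
Nullable: {}


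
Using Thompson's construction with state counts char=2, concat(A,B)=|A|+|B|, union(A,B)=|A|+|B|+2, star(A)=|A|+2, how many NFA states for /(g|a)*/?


Syntax tree has 2 char leaf(s), 1 union(s), 1 star(s)
chars contribute 2×2 = 4; each union adds +2; each star adds +2
Total: 4 + 2 + 2 = 8 states


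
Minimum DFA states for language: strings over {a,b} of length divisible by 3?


Track length mod 3: states 0..2, accept at 0
Minimal DFA: 3 states


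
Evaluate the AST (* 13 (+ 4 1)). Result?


Evaluate inner: (+ 4 1) = 5
Evaluate root: (* 13 5) = 65
Result: 65


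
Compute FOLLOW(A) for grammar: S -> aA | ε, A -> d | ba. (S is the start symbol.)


$ ∈ FOLLOW(S). For each A -> αBβ: add FIRST(β)\{ε} to FOLLOW(B); if β nullable, add FOLLOW(A).
FOLLOW(A) = {$}


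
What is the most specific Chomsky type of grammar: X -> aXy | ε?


Single nonterminal LHS, but a^n y^n is not regular
Classification: Type 2 (Context-Free)


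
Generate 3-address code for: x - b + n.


Break into single-operator statements:
t1 = x - b
t2 = t1 + n


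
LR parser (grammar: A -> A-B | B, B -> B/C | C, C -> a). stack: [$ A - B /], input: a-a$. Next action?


no handle; shift 'a'
Action: shift


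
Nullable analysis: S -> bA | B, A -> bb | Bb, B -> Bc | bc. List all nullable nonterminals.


A nonterminal is nullable iff some alternative derives ε (directly, or every symbol in it is nullable)
Nullable: {}


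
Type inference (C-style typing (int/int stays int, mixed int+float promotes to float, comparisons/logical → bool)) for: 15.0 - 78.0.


Operand types: float - float
Rule: mixed int/float promotes to float; int/int stays int
Result type: float


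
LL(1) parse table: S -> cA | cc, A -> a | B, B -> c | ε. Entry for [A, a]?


For [A, a]: 'a' ∈ FIRST(a)
Entry: A -> a


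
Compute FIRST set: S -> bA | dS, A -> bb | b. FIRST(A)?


Per alternative of A: FIRST(bb) = {b}; FIRST(b) = {b}
FIRST(A) = {b}


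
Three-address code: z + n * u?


Break into single-operator statements:
t1 = n * u
t2 = z + t1


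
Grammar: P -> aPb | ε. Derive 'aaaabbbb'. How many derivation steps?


Derivation: P => aPb => aaPbb => aaaPbbb => aaaaPbbbb => aaaabbbb
Steps: 5


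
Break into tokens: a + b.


Scan left to right, longest-match per lexeme
Tokens: ID(a), OP(+), ID(b)


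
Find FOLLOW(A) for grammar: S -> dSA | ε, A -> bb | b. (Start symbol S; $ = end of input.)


$ ∈ FOLLOW(S). For each A -> αBβ: add FIRST(β)\{ε} to FOLLOW(B); if β nullable, add FOLLOW(A).
FOLLOW(A) = {$, b}


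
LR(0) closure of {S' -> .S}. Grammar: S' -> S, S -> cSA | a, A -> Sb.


Start: S' -> .S
For each item with dot before a nonterminal B, add B -> .γ for every B-production
Closure: [S' -> .S, S -> .cSA, S -> .a]


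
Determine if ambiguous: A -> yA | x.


right-linear, alternatives start with distinct terminals 'y' vs 'x': unique leftmost derivation
Unambiguous


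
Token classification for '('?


Pattern: delimiter/punctuation
Type: PUNCTUATION


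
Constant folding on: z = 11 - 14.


11 - 14 = -3 at compile time
Optimized: z = -3


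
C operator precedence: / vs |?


'/' is multiplicative (level 10); '|' is bitwise OR (level 3)
Higher level binds tighter
'/' has higher precedence than '|'


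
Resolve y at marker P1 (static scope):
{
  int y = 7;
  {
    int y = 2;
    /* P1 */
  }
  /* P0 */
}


y declared in the same block as P1
y = 2


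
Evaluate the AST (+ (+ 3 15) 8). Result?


Evaluate inner: (+ 3 15) = 18
Evaluate root: (+ 18 8) = 26
Result: 26


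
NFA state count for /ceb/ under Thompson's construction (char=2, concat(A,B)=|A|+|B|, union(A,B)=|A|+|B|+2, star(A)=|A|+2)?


Syntax tree has 3 char leaf(s), 0 union(s), 0 star(s)
chars contribute 3×2 = 6; each union adds +2; each star adds +2
Total: 6 + 0 + 0 = 6 states


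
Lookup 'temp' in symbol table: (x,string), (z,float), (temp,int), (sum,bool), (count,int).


Lookup 'temp' → type int


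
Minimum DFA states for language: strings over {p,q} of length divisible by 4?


Track length mod 4: states 0..3, accept at 0
Minimal DFA: 4 states


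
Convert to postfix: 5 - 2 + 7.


Left to right (same or higher precedence on left)
Postfix: 5 2 - 7 +


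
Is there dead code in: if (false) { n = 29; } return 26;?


condition is constant false, so the whole block is unreachable
Dead: 'if (false) { n = 29; }'


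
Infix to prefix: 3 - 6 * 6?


'*' binds tighter: tree is (- 3 (* 6 6))
Prefix: - 3 * 6 6


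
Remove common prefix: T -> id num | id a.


Common prefix: 'id'
Factored: T -> id T', T' -> num | a


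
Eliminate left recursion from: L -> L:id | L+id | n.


Left-recursive alternatives: L:id, L+id; non-recursive: n
Introduce L': L -> nL', L' -> :idL' | +idL' | ε


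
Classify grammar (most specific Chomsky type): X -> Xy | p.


Left-linear: every RHS is a terminal or one nonterminal followed by a terminal
Classification: Type 3 (Regular)


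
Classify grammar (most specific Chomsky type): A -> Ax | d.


Left-linear: every RHS is a terminal or one nonterminal followed by a terminal
Classification: Type 3 (Regular)


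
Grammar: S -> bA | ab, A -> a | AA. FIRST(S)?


Per alternative of S: FIRST(bA) = {b}; FIRST(ab) = {a}
FIRST(S) = {a, b}


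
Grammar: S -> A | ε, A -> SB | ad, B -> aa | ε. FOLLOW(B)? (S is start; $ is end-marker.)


$ ∈ FOLLOW(S). For each A -> αBβ: add FIRST(β)\{ε} to FOLLOW(B); if β nullable, add FOLLOW(A).
FOLLOW(B) = {$, a}


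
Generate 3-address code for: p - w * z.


Break into single-operator statements:
t1 = w * z
t2 = p - t1


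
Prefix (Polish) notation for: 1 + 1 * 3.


'*' binds tighter: tree is (+ 1 (* 1 3))
Prefix: + 1 * 1 3


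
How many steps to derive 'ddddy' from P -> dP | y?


Derivation: P => dP => ddP => dddP => ddddP => ddddy
Steps: 5


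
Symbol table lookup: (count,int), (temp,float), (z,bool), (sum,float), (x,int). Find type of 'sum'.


Lookup 'sum' → type float


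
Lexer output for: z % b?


Scan left to right, longest-match per lexeme
Tokens: ID(z), OP(%), ID(b)


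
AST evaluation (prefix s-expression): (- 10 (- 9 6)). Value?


Evaluate inner: (- 9 6) = 3
Evaluate root: (- 10 3) = 7
Result: 7


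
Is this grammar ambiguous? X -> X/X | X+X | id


'id/id+id' has two parse trees (no precedence encoded between / and +)
Ambiguous


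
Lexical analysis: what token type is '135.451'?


Pattern: digits with a decimal point
Type: FLOAT_LITERAL


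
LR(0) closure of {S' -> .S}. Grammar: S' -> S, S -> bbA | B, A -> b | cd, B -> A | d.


Start: S' -> .S
For each item with dot before a nonterminal B, add B -> .γ for every B-production
Closure: [S' -> .S, S -> .bbA, S -> .B, B -> .A, B -> .d, A -> .b, A -> .cd]
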